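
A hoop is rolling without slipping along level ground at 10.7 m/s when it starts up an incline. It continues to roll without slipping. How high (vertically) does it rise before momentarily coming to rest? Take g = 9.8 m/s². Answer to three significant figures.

h ≈ 11.7 m

The moment of inertia is MR², giving k ≡ I/(MR²) = 1.
Since it rolls without slipping, ω = v/R and KE = ½Mv² + ½Iω² = ½(1+k)Mv² = Mv².
At the top the kinetic energy is zero, so Mv₀² = Mgh.
Thus h = (1+k)v₀²/(2g) = 2 × 10.7² / (2 × 9.8) ≈ 11.7 m.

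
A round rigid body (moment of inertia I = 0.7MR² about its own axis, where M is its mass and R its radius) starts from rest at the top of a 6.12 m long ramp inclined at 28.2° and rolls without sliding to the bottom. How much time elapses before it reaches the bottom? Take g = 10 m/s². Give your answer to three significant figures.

Here I = 0.7MR², so the shape factor k = I/(MR²) = 0.7.
Along the incline Mg sinθ − f = Ma, and torque about the center fR = Iα = kMR²(a/R) gives f = kMa.
Hence a = g sinθ/(1+k) = 10×sin28.2°/1.7 = 2.78 m/s².
Starting from rest, L = ½at², so t = √(2L/a) = √(2×6.12/2.78) ≈ 2.10 s.

t ≈ 2.10 s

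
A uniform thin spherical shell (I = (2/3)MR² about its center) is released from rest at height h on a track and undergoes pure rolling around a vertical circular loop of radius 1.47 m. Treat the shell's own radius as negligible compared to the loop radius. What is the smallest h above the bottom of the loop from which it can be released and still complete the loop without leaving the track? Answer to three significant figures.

The moment of inertia is (2/3)MR², giving k ≡ I/(MR²) = 2/3.
At the top, contact is just lost when gravity alone supplies the centripetal force: Mg = Mv_top²/r, i.e. v_top² = gr.
With ω = v/R, the kinetic energy at speed v is ½(1+k)Mv² = (5/6)Mv².
Energy conservation from release (height h) to the top (height 2r): Mgh = Mg(2r) + (5/6)M·gr.
Thus h_min = 2r + (1+k)r/2 = r(2 + 1.667/2) = 1.47 × 2.833 ≈ 4.17 m.

h_min ≈ 4.17 m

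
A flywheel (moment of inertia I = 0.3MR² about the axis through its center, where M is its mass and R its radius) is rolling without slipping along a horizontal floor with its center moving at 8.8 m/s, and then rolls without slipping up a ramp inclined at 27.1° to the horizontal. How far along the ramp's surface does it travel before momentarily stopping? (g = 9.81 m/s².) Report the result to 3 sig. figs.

d ≈ 11.3 m

For this body I = 0.3MR², i.e. k = I/(MR²) = 0.3.
The rolling condition ω = v/R makes the rotational term ½I(v/R)² = ½kMv², so KE_total = ½(1+k)Mv² = (13/20)Mv².
Setting this equal to Mgh gives the vertical rise h = (1+k)v₀²/(2g) = 1.3×8.8²/(2×9.81) = 5.131 m.
The distance along the slope is d = h/sinθ = 5.131/sin27.1° ≈ 11.3 m.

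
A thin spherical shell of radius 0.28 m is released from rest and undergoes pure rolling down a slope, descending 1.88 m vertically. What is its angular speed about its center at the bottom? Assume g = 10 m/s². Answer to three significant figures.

With I = (2/3)MR², the ratio k = I/(MR²) is 2/3.
Pure rolling means v = ωR; then KE = ½Mv² + ½I(v/R)² = ½(1+k)Mv² = (5/6)Mv².
Energy conservation Mgh = ½(1+k)Mv² gives v = √(2gh/(1+k)) = √(2 × 10 × 1.88 / 1.667) = 4.75 m/s.
Then ω = v/R = 4.75 / 0.28 ≈ 17.0 rad/s.

ω ≈ 17.0 rad/s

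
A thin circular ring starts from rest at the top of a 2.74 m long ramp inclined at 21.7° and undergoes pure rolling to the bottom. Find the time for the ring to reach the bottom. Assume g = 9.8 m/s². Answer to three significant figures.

Here I = MR², so the shape factor k = I/(MR²) = 1.
Newton's second law down the slope: Mg sinθ − f = Ma. The torque equation fR = Iα (with α = a/R) gives f = kMa.
Hence a = g sinθ/(1+k) = 9.8×sin21.7°/2 = 1.812 m/s².
Starting from rest, L = ½at², so t = √(2L/a) = √(2×2.74/1.812) ≈ 1.74 s.

t ≈ 1.74 s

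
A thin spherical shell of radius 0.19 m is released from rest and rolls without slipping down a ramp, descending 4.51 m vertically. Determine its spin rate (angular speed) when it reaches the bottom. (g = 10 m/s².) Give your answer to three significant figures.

ω ≈ 38.7 rad/s

The moment of inertia is (2/3)MR², giving k ≡ I/(MR²) = 2/3.
The rolling condition ω = v/R makes the rotational term ½I(v/R)² = ½kMv², so KE_total = ½(1+k)Mv² = (5/6)Mv².
Energy conservation Mgh = ½(1+k)Mv² gives v = √(2gh/(1+k)) = √(2 × 10 × 4.51 / 1.667) = 7.357 m/s.
Then ω = v/R = 7.357 / 0.19 ≈ 38.7 rad/s.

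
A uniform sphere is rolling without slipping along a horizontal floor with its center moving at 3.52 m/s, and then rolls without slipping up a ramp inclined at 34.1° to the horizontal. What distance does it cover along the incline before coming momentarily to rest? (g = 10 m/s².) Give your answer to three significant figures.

d ≈ 1.55 m

With I = (2/5)MR², the ratio k = I/(MR²) is 0.4.
The rolling condition ω = v/R makes the rotational term ½I(v/R)² = ½kMv², so KE_total = ½(1+k)Mv² = (7/10)Mv².
Setting this equal to Mgh gives the vertical rise h = (1+k)v₀²/(2g) = 1.4×3.52²/(2×10) = 0.8673 m.
Along the incline, d = h/sinθ = 0.8673/sin34.1° ≈ 1.55 m.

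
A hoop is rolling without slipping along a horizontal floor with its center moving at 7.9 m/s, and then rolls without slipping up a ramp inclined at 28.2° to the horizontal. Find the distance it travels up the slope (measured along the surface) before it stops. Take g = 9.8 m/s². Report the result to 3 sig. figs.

The moment of inertia is MR², giving k ≡ I/(MR²) = 1.
Rolling without slipping gives ω = v/R, so the total kinetic energy is ½Mv² + ½Iω² = ½(1+k)Mv² = Mv².
Setting this equal to Mgh gives the vertical rise h = (1+k)v₀²/(2g) = 2×7.9²/(2×9.8) = 6.368 m.
Along the incline, d = h/sinθ = 6.368/sin28.2° ≈ 13.5 m.

d ≈ 13.5 m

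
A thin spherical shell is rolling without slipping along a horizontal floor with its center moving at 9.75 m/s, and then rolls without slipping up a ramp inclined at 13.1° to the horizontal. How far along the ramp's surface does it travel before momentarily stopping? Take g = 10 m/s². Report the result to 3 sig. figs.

The moment of inertia is (2/3)MR², giving k ≡ I/(MR²) = 2/3.
Rolling without slipping gives ω = v/R, so the total kinetic energy is ½Mv² + ½Iω² = ½(1+k)Mv² = (5/6)Mv².
Setting this equal to Mgh gives the vertical rise h = (1+k)v₀²/(2g) = 1.667×9.75²/(2×10) = 7.922 m.
Along the incline, d = h/sinθ = 7.922/sin13.1° ≈ 35.0 m.

d ≈ 35.0 m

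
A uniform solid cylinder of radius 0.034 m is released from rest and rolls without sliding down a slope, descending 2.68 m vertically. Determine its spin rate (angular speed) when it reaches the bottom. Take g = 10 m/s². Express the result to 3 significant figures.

For this body I = (1/2)MR², i.e. k = I/(MR²) = 0.5.
The rolling condition ω = v/R makes the rotational term ½I(v/R)² = ½kMv², so KE_total = ½(1+k)Mv² = (3/4)Mv².
Energy conservation Mgh = ½(1+k)Mv² gives v = √(2gh/(1+k)) = √(2 × 10 × 2.68 / 1.5) = 5.978 m/s.
Then ω = v/R = 5.978 / 0.034 ≈ 176 rad/s.

ω ≈ 176 rad/s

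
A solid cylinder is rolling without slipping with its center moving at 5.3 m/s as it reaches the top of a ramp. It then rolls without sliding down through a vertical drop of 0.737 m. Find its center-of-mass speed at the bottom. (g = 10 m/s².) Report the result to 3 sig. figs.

The moment of inertia is (1/2)MR², giving k ≡ I/(MR²) = 0.5.
The rolling condition ω = v/R makes the rotational term ½I(v/R)² = ½kMv², so KE_total = ½(1+k)Mv² = (3/4)Mv².
Conserving energy between top and bottom: (3/4)Mv² = (3/4)Mv₀² + Mgh, hence v² = v₀² + 2gh/(1+k).
v = √(5.3² + 2×10×0.737/1.5) = √37.92 ≈ 6.16 m/s.

v ≈ 6.16 m/s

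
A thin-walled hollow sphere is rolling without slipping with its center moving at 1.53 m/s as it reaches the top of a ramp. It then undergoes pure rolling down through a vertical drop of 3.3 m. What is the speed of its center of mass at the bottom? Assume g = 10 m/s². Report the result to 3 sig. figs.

v ≈ 6.48 m/s

With I = (2/3)MR², the ratio k = I/(MR²) is 2/3.
Pure rolling means v = ωR; then KE = ½Mv² + ½I(v/R)² = ½(1+k)Mv² = (5/6)Mv².
Energy conservation: (5/6)Mv₀² + Mgh = (5/6)Mv², so v² = v₀² + 2gh/(1+k).
v = √(1.53² + 2×10×3.3/1.667) = √41.94 ≈ 6.48 m/s.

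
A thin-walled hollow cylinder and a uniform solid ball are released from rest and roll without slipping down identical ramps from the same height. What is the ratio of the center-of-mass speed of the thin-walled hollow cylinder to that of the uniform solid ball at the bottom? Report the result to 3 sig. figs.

Each satisfies Mgh = ½(1+k)Mv² with k = I/(MR²), so v ∝ 1/√(1+k).
For the thin-walled hollow cylinder k = 1; for the uniform solid ball k = 0.4.
v₁/v₂ = √((1+k₂)/(1+k₁)) = √(1.4/2) ≈ 0.837.

v_ratio ≈ 0.837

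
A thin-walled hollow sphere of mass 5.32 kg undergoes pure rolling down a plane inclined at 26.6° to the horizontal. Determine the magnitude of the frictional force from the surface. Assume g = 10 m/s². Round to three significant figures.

f ≈ 9.53 N

The moment of inertia is (2/3)MR², giving k ≡ I/(MR²) = 2/3.
Along the incline Mg sinθ − f = Ma, and torque about the center fR = Iα = kMR²(a/R) gives f = kMa.
Combining, a = g sinθ/(1+k) and f = kMa = kMg sinθ/(1+k).
f = (2/3) × 5.32 × 10 × sin26.6° / 1.667 ≈ 9.53 N.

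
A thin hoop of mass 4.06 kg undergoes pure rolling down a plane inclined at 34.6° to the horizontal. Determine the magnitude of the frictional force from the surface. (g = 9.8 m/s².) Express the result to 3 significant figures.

For this body I = MR², i.e. k = I/(MR²) = 1.
Along the incline Mg sinθ − f = Ma, and torque about the center fR = Iα = kMR²(a/R) gives f = kMa.
Combining, a = g sinθ/(1+k) and f = kMa = kMg sinθ/(1+k).
f = 1 × 4.06 × 9.8 × sin34.6° / 2 ≈ 11.3 N.

f ≈ 11.3 N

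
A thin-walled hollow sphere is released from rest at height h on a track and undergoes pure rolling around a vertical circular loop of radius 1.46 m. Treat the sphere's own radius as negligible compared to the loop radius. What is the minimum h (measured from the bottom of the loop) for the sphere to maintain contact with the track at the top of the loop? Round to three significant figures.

h_min ≈ 4.14 m

For this body I = (2/3)MR², i.e. k = I/(MR²) = 2/3.
At the top, contact is just lost when gravity alone supplies the centripetal force: Mg = Mv_top²/r, i.e. v_top² = gr.
With ω = v/R, the kinetic energy at speed v is ½(1+k)Mv² = (5/6)Mv².
Energy conservation from release (height h) to the top (height 2r): Mgh = Mg(2r) + (5/6)M·gr.
Thus h_min = 2r + (1+k)r/2 = r(2 + 1.667/2) = 1.46 × 2.833 ≈ 4.14 m.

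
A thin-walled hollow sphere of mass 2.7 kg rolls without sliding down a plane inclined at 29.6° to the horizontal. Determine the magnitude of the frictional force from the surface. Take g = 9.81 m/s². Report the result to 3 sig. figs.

With I = (2/3)MR², the ratio k = I/(MR²) is 2/3.
Newton's second law down the slope: Mg sinθ − f = Ma. The torque equation fR = Iα (with α = a/R) gives f = kMa.
Combining, a = g sinθ/(1+k) and f = kMa = kMg sinθ/(1+k).
f = (2/3) × 2.7 × 9.81 × sin29.6° / 1.667 ≈ 5.23 N.

f ≈ 5.23 N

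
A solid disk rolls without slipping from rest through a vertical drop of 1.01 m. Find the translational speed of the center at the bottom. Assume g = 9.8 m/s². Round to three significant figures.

With I = (1/2)MR², the ratio k = I/(MR²) is 0.5.
Since it rolls without slipping, ω = v/R and KE = ½Mv² + ½Iω² = ½(1+k)Mv² = (3/4)Mv².
Energy conservation: Mgh = (3/4)Mv², so v = √(2gh/(1+k)) = √(2 × 9.8 × 1.01 / 1.5) ≈ 3.63 m/s.

v ≈ 3.63 m/s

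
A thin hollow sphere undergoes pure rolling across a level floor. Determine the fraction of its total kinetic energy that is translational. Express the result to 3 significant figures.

fraction ≈ 0.600

The moment of inertia is (2/3)MR², giving k ≡ I/(MR²) = 2/3.
Since ω = v/R, the translational part is ½Mv² and the rotational part is ½I(v/R)² = ½kMv²; the total is ½(1+k)Mv².
The translational fraction is therefore 1/(1+k) = 1/1.667 ≈ 0.600.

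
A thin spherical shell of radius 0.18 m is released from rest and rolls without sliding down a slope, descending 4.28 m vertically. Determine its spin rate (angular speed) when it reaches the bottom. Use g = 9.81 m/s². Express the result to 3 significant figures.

Here I = (2/3)MR², so the shape factor k = I/(MR²) = 2/3.
The rolling condition ω = v/R makes the rotational term ½I(v/R)² = ½kMv², so KE_total = ½(1+k)Mv² = (5/6)Mv².
Energy conservation Mgh = ½(1+k)Mv² gives v = √(2gh/(1+k)) = √(2 × 9.81 × 4.28 / 1.667) = 7.098 m/s.
The angular speed follows from ω = v/R = 7.098/0.18 ≈ 39.4 rad/s.

ω ≈ 39.4 rad/s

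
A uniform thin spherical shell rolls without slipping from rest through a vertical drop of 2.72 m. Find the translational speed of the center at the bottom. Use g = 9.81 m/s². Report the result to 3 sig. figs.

The moment of inertia is (2/3)MR², giving k ≡ I/(MR²) = 2/3.
Rolling without slipping gives ω = v/R, so the total kinetic energy is ½Mv² + ½Iω² = ½(1+k)Mv² = (5/6)Mv².
Setting Mgh = (5/6)Mv² gives v = √(2gh/(1+k)) = √(2·9.81·2.72/1.667) ≈ 5.66 m/s.

v ≈ 5.66 m/s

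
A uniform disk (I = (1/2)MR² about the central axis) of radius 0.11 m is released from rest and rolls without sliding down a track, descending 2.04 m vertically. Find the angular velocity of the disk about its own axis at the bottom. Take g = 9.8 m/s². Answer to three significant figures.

With I = (1/2)MR², the ratio k = I/(MR²) is 0.5.
Rolling without slipping gives ω = v/R, so the total kinetic energy is ½Mv² + ½Iω² = ½(1+k)Mv² = (3/4)Mv².
Energy conservation Mgh = ½(1+k)Mv² gives v = √(2gh/(1+k)) = √(2 × 9.8 × 2.04 / 1.5) = 5.163 m/s.
The angular speed follows from ω = v/R = 5.163/0.11 ≈ 46.9 rad/s.

ω ≈ 46.9 rad/s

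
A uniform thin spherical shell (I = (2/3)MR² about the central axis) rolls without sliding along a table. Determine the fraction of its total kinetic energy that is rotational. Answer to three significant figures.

fraction ≈ 0.400

Here I = (2/3)MR², so the shape factor k = I/(MR²) = 2/3.
With ω = v/R, KE_trans = ½Mv² and KE_rot = ½Iω² = ½kMv², so KE_total = ½(1+k)Mv².
The rotational fraction is therefore k/(1+k) = (2/3)/1.667 ≈ 0.400.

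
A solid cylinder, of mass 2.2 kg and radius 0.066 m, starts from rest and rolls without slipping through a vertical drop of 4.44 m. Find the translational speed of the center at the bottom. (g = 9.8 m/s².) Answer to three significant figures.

v ≈ 7.62 m/s

With I = (1/2)MR², the ratio k = I/(MR²) is 0.5.
Rolling without slipping gives ω = v/R, so the total kinetic energy is ½Mv² + ½Iω² = ½(1+k)Mv² = (3/4)Mv².
Energy conservation: Mgh = (3/4)Mv², so v = √(2gh/(1+k)) = √(2 × 9.8 × 4.44 / 1.5) ≈ 7.62 m/s.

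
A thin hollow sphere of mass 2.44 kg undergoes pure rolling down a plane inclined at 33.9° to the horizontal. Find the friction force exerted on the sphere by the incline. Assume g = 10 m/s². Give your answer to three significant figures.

For this body I = (2/3)MR², i.e. k = I/(MR²) = 2/3.
Translational: Mg sinθ − f = Ma. Rotational about the CM: fR = Iα = kMRa, so f = kMa.
Combining, a = g sinθ/(1+k) and f = kMa = kMg sinθ/(1+k).
f = (2/3) × 2.44 × 10 × sin33.9° / 1.667 ≈ 5.44 N.

f ≈ 5.44 N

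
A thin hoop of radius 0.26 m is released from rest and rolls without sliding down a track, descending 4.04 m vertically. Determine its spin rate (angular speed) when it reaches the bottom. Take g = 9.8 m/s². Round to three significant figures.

For this body I = MR², i.e. k = I/(MR²) = 1.
Pure rolling means v = ωR; then KE = ½Mv² + ½I(v/R)² = ½(1+k)Mv² = Mv².
Energy conservation Mgh = ½(1+k)Mv² gives v = √(2gh/(1+k)) = √(2 × 9.8 × 4.04 / 2) = 6.292 m/s.
The angular speed follows from ω = v/R = 6.292/0.26 ≈ 24.2 rad/s.

ω ≈ 24.2 rad/s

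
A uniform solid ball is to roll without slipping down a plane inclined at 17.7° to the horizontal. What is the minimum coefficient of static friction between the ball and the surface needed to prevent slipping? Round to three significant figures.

With I = (2/5)MR², the ratio k = I/(MR²) is 0.4.
Translational: Mg sinθ − f = Ma. Rotational about the CM: fR = Iα = kMRa, so f = kMa.
These give a = g sinθ/(1+k) and the required friction f = kMg sinθ/(1+k).
With N = Mg cosθ, the no-slip condition f ≤ μN gives μ_min = f/N = k tanθ/(1+k).
μ_min = 0.4 × tan17.7° / 1.4 ≈ 0.0912.

μ_min ≈ 0.0912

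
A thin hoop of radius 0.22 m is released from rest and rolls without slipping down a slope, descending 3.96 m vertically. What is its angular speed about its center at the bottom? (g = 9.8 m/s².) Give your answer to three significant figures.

ω ≈ 28.3 rad/s

Here I = MR², so the shape factor k = I/(MR²) = 1.
Pure rolling means v = ωR; then KE = ½Mv² + ½I(v/R)² = ½(1+k)Mv² = Mv².
Energy conservation Mgh = ½(1+k)Mv² gives v = √(2gh/(1+k)) = √(2 × 9.8 × 3.96 / 2) = 6.23 m/s.
The angular speed follows from ω = v/R = 6.23/0.22 ≈ 28.3 rad/s.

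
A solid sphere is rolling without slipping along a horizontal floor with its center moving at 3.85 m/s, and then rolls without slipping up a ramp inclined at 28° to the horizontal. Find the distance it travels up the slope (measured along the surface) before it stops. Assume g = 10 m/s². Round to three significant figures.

The moment of inertia is (2/5)MR², giving k ≡ I/(MR²) = 0.4.
Rolling without slipping gives ω = v/R, so the total kinetic energy is ½Mv² + ½Iω² = ½(1+k)Mv² = (7/10)Mv².
Setting this equal to Mgh gives the vertical rise h = (1+k)v₀²/(2g) = 1.4×3.85²/(2×10) = 1.038 m.
Along the incline, d = h/sinθ = 1.038/sin28° ≈ 2.21 m.

d ≈ 2.21 m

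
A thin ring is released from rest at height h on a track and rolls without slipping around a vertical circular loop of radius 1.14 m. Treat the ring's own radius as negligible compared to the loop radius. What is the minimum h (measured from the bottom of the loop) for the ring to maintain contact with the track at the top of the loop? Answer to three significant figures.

h_min ≈ 3.42 m

The moment of inertia is MR², giving k ≡ I/(MR²) = 1.
At the top of the loop, the minimum-contact condition is Mg = Mv_top²/r, so v_top² = gr.
With ω = v/R, the kinetic energy at speed v is ½(1+k)Mv² = Mv².
Energy conservation from release (height h) to the top (height 2r): Mgh = Mg(2r) + M·gr.
Thus h_min = 2r + (1+k)r/2 = r(2 + 2/2) = 1.14 × 3 ≈ 3.42 m.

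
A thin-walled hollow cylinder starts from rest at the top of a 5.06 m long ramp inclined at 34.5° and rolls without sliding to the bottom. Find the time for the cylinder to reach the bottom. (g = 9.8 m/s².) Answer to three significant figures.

The moment of inertia is MR², giving k ≡ I/(MR²) = 1.
Along the incline Mg sinθ − f = Ma, and torque about the center fR = Iα = kMR²(a/R) gives f = kMa.
Hence a = g sinθ/(1+k) = 9.8×sin34.5°/2 = 2.775 m/s².
With constant a from rest, t = √(2L/a) = √(2·5.06/2.775) ≈ 1.91 s.

t ≈ 1.91 s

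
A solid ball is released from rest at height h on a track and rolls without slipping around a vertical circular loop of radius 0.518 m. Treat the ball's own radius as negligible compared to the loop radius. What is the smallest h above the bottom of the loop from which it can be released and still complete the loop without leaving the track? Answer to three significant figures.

h_min ≈ 1.40 m

Here I = (2/5)MR², so the shape factor k = I/(MR²) = 0.4.
At the top, contact is just lost when gravity alone supplies the centripetal force: Mg = Mv_top²/r, i.e. v_top² = gr.
With ω = v/R, the kinetic energy at speed v is ½(1+k)Mv² = (7/10)Mv².
Energy conservation from release (height h) to the top (height 2r): Mgh = Mg(2r) + (7/10)M·gr.
Thus h_min = 2r + (1+k)r/2 = r(2 + 1.4/2) = 0.518 × 2.7 ≈ 1.40 m.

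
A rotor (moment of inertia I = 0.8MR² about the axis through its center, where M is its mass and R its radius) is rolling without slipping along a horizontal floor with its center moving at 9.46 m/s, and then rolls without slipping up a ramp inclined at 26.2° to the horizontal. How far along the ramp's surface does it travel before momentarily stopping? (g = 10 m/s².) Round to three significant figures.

d ≈ 18.2 m

The moment of inertia is 0.8MR², giving k ≡ I/(MR²) = 0.8.
Rolling without slipping gives ω = v/R, so the total kinetic energy is ½Mv² + ½Iω² = ½(1+k)Mv² = (9/10)Mv².
Setting this equal to Mgh gives the vertical rise h = (1+k)v₀²/(2g) = 1.8×9.46²/(2×10) = 8.054 m.
The distance along the slope is d = h/sinθ = 8.054/sin26.2° ≈ 18.2 m.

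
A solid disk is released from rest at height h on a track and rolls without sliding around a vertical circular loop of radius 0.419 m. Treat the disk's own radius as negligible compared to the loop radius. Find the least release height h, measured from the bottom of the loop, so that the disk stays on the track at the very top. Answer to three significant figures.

h_min ≈ 1.15 m

For this body I = (1/2)MR², i.e. k = I/(MR²) = 0.5.
At the top, contact is just lost when gravity alone supplies the centripetal force: Mg = Mv_top²/r, i.e. v_top² = gr.
With ω = v/R, the kinetic energy at speed v is ½(1+k)Mv² = (3/4)Mv².
Energy conservation from release (height h) to the top (height 2r): Mgh = Mg(2r) + (3/4)M·gr.
Thus h_min = 2r + (1+k)r/2 = r(2 + 1.5/2) = 0.419 × 2.75 ≈ 1.15 m.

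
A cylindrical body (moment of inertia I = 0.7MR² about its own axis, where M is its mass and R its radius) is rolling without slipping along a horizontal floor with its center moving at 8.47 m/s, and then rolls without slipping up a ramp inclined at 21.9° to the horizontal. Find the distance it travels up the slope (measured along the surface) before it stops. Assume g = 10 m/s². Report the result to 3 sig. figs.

For this body I = 0.7MR², i.e. k = I/(MR²) = 0.7.
Since it rolls without slipping, ω = v/R and KE = ½Mv² + ½Iω² = ½(1+k)Mv² = (17/20)Mv².
Setting this equal to Mgh gives the vertical rise h = (1+k)v₀²/(2g) = 1.7×8.47²/(2×10) = 6.098 m.
Along the incline, d = h/sinθ = 6.098/sin21.9° ≈ 16.3 m.

d ≈ 16.3 m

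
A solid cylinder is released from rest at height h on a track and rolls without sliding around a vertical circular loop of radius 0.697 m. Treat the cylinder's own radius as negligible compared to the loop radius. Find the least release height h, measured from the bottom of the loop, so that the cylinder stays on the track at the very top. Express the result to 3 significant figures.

For this body I = (1/2)MR², i.e. k = I/(MR²) = 0.5.
At the top of the loop, the minimum-contact condition is Mg = Mv_top²/r, so v_top² = gr.
With ω = v/R, the kinetic energy at speed v is ½(1+k)Mv² = (3/4)Mv².
Energy conservation from release (height h) to the top (height 2r): Mgh = Mg(2r) + (3/4)M·gr.
Thus h_min = 2r + (1+k)r/2 = r(2 + 1.5/2) = 0.697 × 2.75 ≈ 1.92 m.

h_min ≈ 1.92 m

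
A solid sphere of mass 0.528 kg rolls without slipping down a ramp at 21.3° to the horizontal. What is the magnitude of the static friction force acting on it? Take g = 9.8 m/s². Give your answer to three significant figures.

f ≈ 0.537 N

The moment of inertia is (2/5)MR², giving k ≡ I/(MR²) = 0.4.
Translational: Mg sinθ − f = Ma. Rotational about the CM: fR = Iα = kMRa, so f = kMa.
Combining, a = g sinθ/(1+k) and f = kMa = kMg sinθ/(1+k).
f = 0.4 × 0.528 × 9.8 × sin21.3° / 1.4 ≈ 0.537 N.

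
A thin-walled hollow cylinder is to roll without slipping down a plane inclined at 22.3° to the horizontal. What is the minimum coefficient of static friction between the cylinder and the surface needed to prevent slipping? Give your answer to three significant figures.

μ_min ≈ 0.205

With I = MR², the ratio k = I/(MR²) is 1.
Newton's second law down the slope: Mg sinθ − f = Ma. The torque equation fR = Iα (with α = a/R) gives f = kMa.
These give a = g sinθ/(1+k) and the required friction f = kMg sinθ/(1+k).
With N = Mg cosθ, the no-slip condition f ≤ μN gives μ_min = f/N = k tanθ/(1+k).
μ_min = 1 × tan22.3° / 2 ≈ 0.205.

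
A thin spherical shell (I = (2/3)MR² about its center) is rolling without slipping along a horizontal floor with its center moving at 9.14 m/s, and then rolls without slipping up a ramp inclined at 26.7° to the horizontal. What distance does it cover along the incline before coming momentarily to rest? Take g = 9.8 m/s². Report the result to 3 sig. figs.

For this body I = (2/3)MR², i.e. k = I/(MR²) = 2/3.
Since it rolls without slipping, ω = v/R and KE = ½Mv² + ½Iω² = ½(1+k)Mv² = (5/6)Mv².
Setting this equal to Mgh gives the vertical rise h = (1+k)v₀²/(2g) = 1.667×9.14²/(2×9.8) = 7.104 m.
Along the incline, d = h/sinθ = 7.104/sin26.7° ≈ 15.8 m.

d ≈ 15.8 m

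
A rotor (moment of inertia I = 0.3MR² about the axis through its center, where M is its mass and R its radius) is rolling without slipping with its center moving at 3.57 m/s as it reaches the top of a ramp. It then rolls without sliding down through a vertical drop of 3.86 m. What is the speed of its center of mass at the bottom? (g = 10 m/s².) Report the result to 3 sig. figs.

The moment of inertia is 0.3MR², giving k ≡ I/(MR²) = 0.3.
Rolling without slipping gives ω = v/R, so the total kinetic energy is ½Mv² + ½Iω² = ½(1+k)Mv² = (13/20)Mv².
Conserving energy between top and bottom: (13/20)Mv² = (13/20)Mv₀² + Mgh, hence v² = v₀² + 2gh/(1+k).
v = √(3.57² + 2×10×3.86/1.3) = √72.13 ≈ 8.49 m/s.

v ≈ 8.49 m/s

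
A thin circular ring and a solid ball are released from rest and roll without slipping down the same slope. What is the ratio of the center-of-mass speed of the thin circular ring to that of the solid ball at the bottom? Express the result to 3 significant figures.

Each satisfies Mgh = ½(1+k)Mv² with k = I/(MR²), so v ∝ 1/√(1+k).
For the thin circular ring k = 1; for the solid ball k = 0.4.
v₁/v₂ = √((1+k₂)/(1+k₁)) = √(1.4/2) ≈ 0.837.

v_ratio ≈ 0.837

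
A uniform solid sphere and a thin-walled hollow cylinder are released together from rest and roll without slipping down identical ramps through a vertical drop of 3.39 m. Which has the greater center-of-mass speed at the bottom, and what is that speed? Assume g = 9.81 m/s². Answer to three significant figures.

For rolling without slipping, Mgh = ½(1+k)Mv² where k = I/(MR²), so v = √(2gh/(1+k)).
Uniform solid sphere: k = 0.4, giving v = √(2×9.81×3.39/1.4) = 6.893 m/s.
Thin-walled hollow cylinder: k = 1, giving v = √(2×9.81×3.39/2) = 5.767 m/s.
The smaller k wins: the uniform solid sphere, at ≈ 6.89 m/s.

the uniform solid sphere, at v ≈ 6.89 m/s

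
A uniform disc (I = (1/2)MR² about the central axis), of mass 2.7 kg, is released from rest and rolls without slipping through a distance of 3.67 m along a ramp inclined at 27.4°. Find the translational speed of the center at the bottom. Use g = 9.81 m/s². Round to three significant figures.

With I = (1/2)MR², the ratio k = I/(MR²) is 0.5.
Rolling without slipping gives ω = v/R, so the total kinetic energy is ½Mv² + ½Iω² = ½(1+k)Mv² = (3/4)Mv².
The vertical drop is h = L sinθ = 3.67 × sin27.4° = 1.689 m.
Energy conservation: Mgh = (3/4)Mv², so v = √(2gh/(1+k)) = √(2 × 9.81 × 1.689 / 1.5) ≈ 4.70 m/s.

v ≈ 4.70 m/s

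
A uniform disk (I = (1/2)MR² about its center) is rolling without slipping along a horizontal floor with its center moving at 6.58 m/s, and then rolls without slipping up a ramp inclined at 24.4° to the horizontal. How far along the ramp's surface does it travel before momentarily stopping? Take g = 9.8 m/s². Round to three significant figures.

Here I = (1/2)MR², so the shape factor k = I/(MR²) = 0.5.
The rolling condition ω = v/R makes the rotational term ½I(v/R)² = ½kMv², so KE_total = ½(1+k)Mv² = (3/4)Mv².
Setting this equal to Mgh gives the vertical rise h = (1+k)v₀²/(2g) = 1.5×6.58²/(2×9.8) = 3.314 m.
Along the incline, d = h/sinθ = 3.314/sin24.4° ≈ 8.02 m.

d ≈ 8.02 m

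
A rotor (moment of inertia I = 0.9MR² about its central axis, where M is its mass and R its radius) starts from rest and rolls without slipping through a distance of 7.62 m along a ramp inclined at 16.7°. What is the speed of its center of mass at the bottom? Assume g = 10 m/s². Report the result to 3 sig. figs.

With I = 0.9MR², the ratio k = I/(MR²) is 0.9.
Since it rolls without slipping, ω = v/R and KE = ½Mv² + ½Iω² = ½(1+k)Mv² = (19/20)Mv².
The vertical drop is h = L sinθ = 7.62 × sin16.7° = 2.19 m.
Setting Mgh = (19/20)Mv² gives v = √(2gh/(1+k)) = √(2·10·2.19/1.9) ≈ 4.80 m/s.

v ≈ 4.80 m/s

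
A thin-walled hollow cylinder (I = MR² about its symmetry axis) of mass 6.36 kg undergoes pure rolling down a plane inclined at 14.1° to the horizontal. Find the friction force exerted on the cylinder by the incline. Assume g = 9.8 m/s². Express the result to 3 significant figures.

f ≈ 7.59 N

The moment of inertia is MR², giving k ≡ I/(MR²) = 1.
Newton's second law down the slope: Mg sinθ − f = Ma. The torque equation fR = Iα (with α = a/R) gives f = kMa.
Combining, a = g sinθ/(1+k) and f = kMa = kMg sinθ/(1+k).
f = 1 × 6.36 × 9.8 × sin14.1° / 2 ≈ 7.59 N.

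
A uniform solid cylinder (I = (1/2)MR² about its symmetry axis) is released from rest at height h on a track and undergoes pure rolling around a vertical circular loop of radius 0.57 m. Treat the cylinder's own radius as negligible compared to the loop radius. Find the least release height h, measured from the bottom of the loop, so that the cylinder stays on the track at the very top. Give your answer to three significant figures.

h_min ≈ 1.57 m

Here I = (1/2)MR², so the shape factor k = I/(MR²) = 0.5.
At the top of the loop, the minimum-contact condition is Mg = Mv_top²/r, so v_top² = gr.
With ω = v/R, the kinetic energy at speed v is ½(1+k)Mv² = (3/4)Mv².
Energy conservation from release (height h) to the top (height 2r): Mgh = Mg(2r) + (3/4)M·gr.
Thus h_min = 2r + (1+k)r/2 = r(2 + 1.5/2) = 0.57 × 2.75 ≈ 1.57 m.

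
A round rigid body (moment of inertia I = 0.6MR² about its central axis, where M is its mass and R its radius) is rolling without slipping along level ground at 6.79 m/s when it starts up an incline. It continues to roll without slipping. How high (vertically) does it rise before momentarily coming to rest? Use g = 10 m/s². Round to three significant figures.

h ≈ 3.69 m

For this body I = 0.6MR², i.e. k = I/(MR²) = 0.6.
Since it rolls without slipping, ω = v/R and KE = ½Mv² + ½Iω² = ½(1+k)Mv² = (4/5)Mv².
At the top the kinetic energy is zero, so (4/5)Mv₀² = Mgh.
Thus h = (1+k)v₀²/(2g) = 1.6 × 6.79² / (2 × 10) ≈ 3.69 m.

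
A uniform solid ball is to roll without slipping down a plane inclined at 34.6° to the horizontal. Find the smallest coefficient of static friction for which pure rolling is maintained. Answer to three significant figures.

For this body I = (2/5)MR², i.e. k = I/(MR²) = 0.4.
Newton's second law down the slope: Mg sinθ − f = Ma. The torque equation fR = Iα (with α = a/R) gives f = kMa.
These give a = g sinθ/(1+k) and the required friction f = kMg sinθ/(1+k).
The normal force is N = Mg cosθ, so μ_min = f/N = k tanθ/(1+k).
μ_min = 0.4 × tan34.6° / 1.4 ≈ 0.197.

μ_min ≈ 0.197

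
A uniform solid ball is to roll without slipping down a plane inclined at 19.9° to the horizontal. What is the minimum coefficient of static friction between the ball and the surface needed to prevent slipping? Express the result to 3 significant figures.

For this body I = (2/5)MR², i.e. k = I/(MR²) = 0.4.
Along the incline Mg sinθ − f = Ma, and torque about the center fR = Iα = kMR²(a/R) gives f = kMa.
These give a = g sinθ/(1+k) and the required friction f = kMg sinθ/(1+k).
With N = Mg cosθ, the no-slip condition f ≤ μN gives μ_min = f/N = k tanθ/(1+k).
μ_min = 0.4 × tan19.9° / 1.4 ≈ 0.103.

μ_min ≈ 0.103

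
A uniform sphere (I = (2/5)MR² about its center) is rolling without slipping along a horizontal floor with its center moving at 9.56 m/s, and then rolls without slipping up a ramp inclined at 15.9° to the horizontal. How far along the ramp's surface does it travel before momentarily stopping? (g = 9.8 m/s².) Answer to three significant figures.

d ≈ 23.8 m

With I = (2/5)MR², the ratio k = I/(MR²) is 0.4.
Pure rolling means v = ωR; then KE = ½Mv² + ½I(v/R)² = ½(1+k)Mv² = (7/10)Mv².
Setting this equal to Mgh gives the vertical rise h = (1+k)v₀²/(2g) = 1.4×9.56²/(2×9.8) = 6.528 m.
The distance along the slope is d = h/sinθ = 6.528/sin15.9° ≈ 23.8 m.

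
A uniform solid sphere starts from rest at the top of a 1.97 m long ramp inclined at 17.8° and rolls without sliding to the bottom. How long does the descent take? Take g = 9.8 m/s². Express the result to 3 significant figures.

Here I = (2/5)MR², so the shape factor k = I/(MR²) = 0.4.
Translational: Mg sinθ − f = Ma. Rotational about the CM: fR = Iα = kMRa, so f = kMa.
Hence a = g sinθ/(1+k) = 9.8×sin17.8°/1.4 = 2.14 m/s².
Starting from rest, L = ½at², so t = √(2L/a) = √(2×1.97/2.14) ≈ 1.36 s.

t ≈ 1.36 s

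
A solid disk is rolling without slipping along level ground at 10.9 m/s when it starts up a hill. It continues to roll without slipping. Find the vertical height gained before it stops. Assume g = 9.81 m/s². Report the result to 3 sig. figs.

Here I = (1/2)MR², so the shape factor k = I/(MR²) = 0.5.
Since it rolls without slipping, ω = v/R and KE = ½Mv² + ½Iω² = ½(1+k)Mv² = (3/4)Mv².
At the top the kinetic energy is zero, so (3/4)Mv₀² = Mgh.
Thus h = (1+k)v₀²/(2g) = 1.5 × 10.9² / (2 × 9.81) ≈ 9.08 m.

h ≈ 9.08 m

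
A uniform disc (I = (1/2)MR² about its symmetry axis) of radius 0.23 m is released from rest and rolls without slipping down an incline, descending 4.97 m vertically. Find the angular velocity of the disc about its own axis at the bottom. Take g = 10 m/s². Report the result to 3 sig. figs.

For this body I = (1/2)MR², i.e. k = I/(MR²) = 0.5.
Since it rolls without slipping, ω = v/R and KE = ½Mv² + ½Iω² = ½(1+k)Mv² = (3/4)Mv².
Energy conservation Mgh = ½(1+k)Mv² gives v = √(2gh/(1+k)) = √(2 × 10 × 4.97 / 1.5) = 8.14 m/s.
Then ω = v/R = 8.14 / 0.23 ≈ 35.4 rad/s.

ω ≈ 35.4 rad/s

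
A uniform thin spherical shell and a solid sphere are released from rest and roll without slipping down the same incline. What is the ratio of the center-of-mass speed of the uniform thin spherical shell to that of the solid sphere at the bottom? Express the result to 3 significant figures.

Each satisfies Mgh = ½(1+k)Mv² with k = I/(MR²), so v ∝ 1/√(1+k).
For the uniform thin spherical shell k = 2/3; for the solid sphere k = 0.4.
v₁/v₂ = √((1+k₂)/(1+k₁)) = √(1.4/1.667) ≈ 0.917.

v_ratio ≈ 0.917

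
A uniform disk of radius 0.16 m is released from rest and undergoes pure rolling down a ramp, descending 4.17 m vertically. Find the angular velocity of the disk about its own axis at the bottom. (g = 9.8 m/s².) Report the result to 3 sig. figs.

With I = (1/2)MR², the ratio k = I/(MR²) is 0.5.
Since it rolls without slipping, ω = v/R and KE = ½Mv² + ½Iω² = ½(1+k)Mv² = (3/4)Mv².
Energy conservation Mgh = ½(1+k)Mv² gives v = √(2gh/(1+k)) = √(2 × 9.8 × 4.17 / 1.5) = 7.382 m/s.
The angular speed follows from ω = v/R = 7.382/0.16 ≈ 46.1 rad/s.

ω ≈ 46.1 rad/s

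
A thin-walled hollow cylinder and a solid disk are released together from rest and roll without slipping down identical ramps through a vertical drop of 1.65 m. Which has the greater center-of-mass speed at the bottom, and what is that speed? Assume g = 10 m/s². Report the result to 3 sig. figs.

the solid disk, at v ≈ 4.69 m/s

For rolling without slipping, Mgh = ½(1+k)Mv² where k = I/(MR²), so v = √(2gh/(1+k)).
Thin-walled hollow cylinder: k = 1, giving v = √(2×10×1.65/2) = 4.062 m/s.
Solid disk: k = 0.5, giving v = √(2×10×1.65/1.5) = 4.69 m/s.
The smaller k wins: the solid disk, at ≈ 4.69 m/s.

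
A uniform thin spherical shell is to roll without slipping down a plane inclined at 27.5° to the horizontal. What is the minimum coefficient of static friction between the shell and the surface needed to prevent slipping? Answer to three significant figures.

μ_min ≈ 0.208

Here I = (2/3)MR², so the shape factor k = I/(MR²) = 2/3.
Newton's second law down the slope: Mg sinθ − f = Ma. The torque equation fR = Iα (with α = a/R) gives f = kMa.
These give a = g sinθ/(1+k) and the required friction f = kMg sinθ/(1+k).
With N = Mg cosθ, the no-slip condition f ≤ μN gives μ_min = f/N = k tanθ/(1+k).
μ_min = (2/3) × tan27.5° / 1.667 ≈ 0.208.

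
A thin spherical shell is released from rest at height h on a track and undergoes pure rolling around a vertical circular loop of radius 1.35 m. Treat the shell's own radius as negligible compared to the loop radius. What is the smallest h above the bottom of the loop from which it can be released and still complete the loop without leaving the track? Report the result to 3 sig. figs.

The moment of inertia is (2/3)MR², giving k ≡ I/(MR²) = 2/3.
At the top, contact is just lost when gravity alone supplies the centripetal force: Mg = Mv_top²/r, i.e. v_top² = gr.
With ω = v/R, the kinetic energy at speed v is ½(1+k)Mv² = (5/6)Mv².
Energy conservation from release (height h) to the top (height 2r): Mgh = Mg(2r) + (5/6)M·gr.
Thus h_min = 2r + (1+k)r/2 = r(2 + 1.667/2) = 1.35 × 2.833 ≈ 3.83 m.

h_min ≈ 3.83 m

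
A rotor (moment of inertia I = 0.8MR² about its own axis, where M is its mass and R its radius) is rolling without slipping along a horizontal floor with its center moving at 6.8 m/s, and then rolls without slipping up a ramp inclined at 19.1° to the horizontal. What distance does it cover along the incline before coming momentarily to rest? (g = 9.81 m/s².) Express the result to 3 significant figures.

The moment of inertia is 0.8MR², giving k ≡ I/(MR²) = 0.8.
The rolling condition ω = v/R makes the rotational term ½I(v/R)² = ½kMv², so KE_total = ½(1+k)Mv² = (9/10)Mv².
Setting this equal to Mgh gives the vertical rise h = (1+k)v₀²/(2g) = 1.8×6.8²/(2×9.81) = 4.242 m.
The distance along the slope is d = h/sinθ = 4.242/sin19.1° ≈ 13.0 m.

d ≈ 13.0 m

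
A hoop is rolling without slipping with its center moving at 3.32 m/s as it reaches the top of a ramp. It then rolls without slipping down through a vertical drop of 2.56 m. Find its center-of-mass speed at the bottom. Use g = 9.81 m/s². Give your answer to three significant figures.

v ≈ 6.01 m/s

With I = MR², the ratio k = I/(MR²) is 1.
Pure rolling means v = ωR; then KE = ½Mv² + ½I(v/R)² = ½(1+k)Mv² = Mv².
Conserving energy between top and bottom: Mv² = Mv₀² + Mgh, hence v² = v₀² + 2gh/(1+k).
v = √(3.32² + 2×9.81×2.56/2) = √36.14 ≈ 6.01 m/s.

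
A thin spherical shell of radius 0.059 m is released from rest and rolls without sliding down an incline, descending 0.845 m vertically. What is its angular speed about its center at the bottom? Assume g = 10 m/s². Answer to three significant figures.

ω ≈ 54.0 rad/s

The moment of inertia is (2/3)MR², giving k ≡ I/(MR²) = 2/3.
Since it rolls without slipping, ω = v/R and KE = ½Mv² + ½Iω² = ½(1+k)Mv² = (5/6)Mv².
Energy conservation Mgh = ½(1+k)Mv² gives v = √(2gh/(1+k)) = √(2 × 10 × 0.845 / 1.667) = 3.184 m/s.
Then ω = v/R = 3.184 / 0.059 ≈ 54.0 rad/s.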